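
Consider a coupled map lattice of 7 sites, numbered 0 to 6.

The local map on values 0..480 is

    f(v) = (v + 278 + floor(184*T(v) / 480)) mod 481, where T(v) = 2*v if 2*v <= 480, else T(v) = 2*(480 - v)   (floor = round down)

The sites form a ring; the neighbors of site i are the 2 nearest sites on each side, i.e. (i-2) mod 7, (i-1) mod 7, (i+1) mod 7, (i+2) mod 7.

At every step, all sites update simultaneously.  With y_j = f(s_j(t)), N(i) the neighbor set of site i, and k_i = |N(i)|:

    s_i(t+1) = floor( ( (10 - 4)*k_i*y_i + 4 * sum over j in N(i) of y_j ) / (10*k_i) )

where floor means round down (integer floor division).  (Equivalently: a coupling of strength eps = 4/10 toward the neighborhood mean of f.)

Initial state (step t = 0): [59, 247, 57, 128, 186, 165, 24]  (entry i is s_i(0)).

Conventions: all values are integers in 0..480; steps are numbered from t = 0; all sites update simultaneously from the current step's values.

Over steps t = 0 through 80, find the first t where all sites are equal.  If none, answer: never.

Answer: 35
Key observation: Synchronization is absorbing here: once all sites are equal they stay equal, and step 35 is the first all-equal step.

Derivation:
t=0: [59, 247, 57, 128, 186, 165, 24]  (not all equal)
t=1: [330, 243, 302, 95, 155, 137, 273]  (not all equal)
t=2: [217, 247, 238, 323, 136, 121, 194]  (not all equal)
t=3: [166, 210, 198, 192, 82, 65, 128]  (not all equal)
t=4: [126, 140, 169, 194, 322, 302, 121]  (not all equal)
t=5: [49, 52, 101, 144, 191, 181, 59]  (not all equal)
t=6: [350, 346, 365, 138, 180, 162, 327]  (not all equal)
t=7: [229, 224, 214, 93, 130, 114, 213]  (not all equal)
t=8: [222, 214, 191, 352, 142, 371, 193]  (not all equal)
t=9: [183, 175, 146, 208, 105, 212, 148]  (not all equal)
t=10: [110, 103, 117, 177, 322, 183, 120]  (not all equal)
t=11: [342, 334, 129, 147, 168, 155, 134]  (not all equal)
t=12: [183, 180, 77, 76, 74, 84, 84]  (not all equal)
t=13: [210, 206, 353, 383, 412, 392, 362]  (not all equal)
t=14: [192, 187, 232, 244, 257, 246, 233]  (not all equal)
t=15: [157, 153, 194, 210, 220, 212, 195]  (not all equal)
t=16: [96, 92, 132, 157, 172, 159, 134]  (not all equal)
t=17: [326, 322, 124, 109, 81, 111, 126]  (not all equal)
t=18: [219, 218, 146, 397, 350, 399, 149]  (not all equal)
t=19: [165, 164, 119, 228, 210, 229, 122]  (not all equal)
t=20: [83, 82, 58, 165, 142, 167, 61]  (not all equal)
t=21: [382, 380, 326, 146, 122, 149, 329]  (not all equal)
t=22: [231, 230, 201, 89, 66, 92, 202]  (not all equal)
t=23: [217, 216, 214, 379, 354, 382, 216]  (not all equal)
t=24: [186, 185, 190, 237, 234, 238, 192]  (not all equal)
t=25: [135, 134, 146, 197, 196, 198, 149]  (not all equal)
t=26: [50, 49, 68, 124, 126, 125, 71]  (not all equal)
t=27: [337, 336, 315, 89, 94, 90, 318]  (not all equal)
t=28: [261, 261, 279, 397, 401, 398, 280]  (not all equal)
t=29: [229, 229, 234, 251, 252, 251, 234]  (not all equal)
t=30: [205, 205, 210, 219, 220, 219, 210]  (not all equal)
t=31: [163, 163, 169, 179, 181, 179, 169]  (not all equal)
t=32: [89, 89, 96, 108, 111, 108, 96]  (not all equal)
t=33: [440, 440, 449, 463, 467, 463, 449]  (not all equal)
t=34: [268, 268, 269, 272, 272, 272, 269]  (not all equal)
t=35: [227, 227, 227, 227, 227, 227, 227]  (all equal)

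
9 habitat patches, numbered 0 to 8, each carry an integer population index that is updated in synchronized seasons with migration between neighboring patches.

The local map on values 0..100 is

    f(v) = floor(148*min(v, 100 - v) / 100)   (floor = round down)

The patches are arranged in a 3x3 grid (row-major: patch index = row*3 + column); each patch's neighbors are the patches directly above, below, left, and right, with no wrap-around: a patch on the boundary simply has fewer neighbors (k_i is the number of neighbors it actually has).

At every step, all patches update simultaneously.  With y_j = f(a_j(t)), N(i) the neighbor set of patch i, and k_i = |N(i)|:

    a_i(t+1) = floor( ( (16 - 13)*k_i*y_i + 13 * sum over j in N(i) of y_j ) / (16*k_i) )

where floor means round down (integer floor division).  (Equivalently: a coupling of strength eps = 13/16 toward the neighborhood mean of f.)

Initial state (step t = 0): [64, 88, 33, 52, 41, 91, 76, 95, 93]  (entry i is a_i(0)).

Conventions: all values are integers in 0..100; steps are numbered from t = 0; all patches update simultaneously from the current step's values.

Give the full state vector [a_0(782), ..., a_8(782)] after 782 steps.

Simulating step by step:
t=0: [64, 88, 33, 52, 41, 91, 76, 95, 93]
t=1: [45, 46, 21, 53, 33, 34, 38, 29, 10]
t=2: [68, 52, 53, 58, 55, 34, 55, 39, 40]
t=3: [62, 62, 62, 60, 61, 61, 60, 62, 54]
t=4: [57, 56, 56, 57, 57, 59, 57, 60, 58]
t=5: [63, 63, 62, 63, 61, 62, 61, 61, 59]
t=6: [54, 55, 55, 55, 55, 57, 55, 57, 57]
t=7: [66, 66, 64, 66, 64, 64, 64, 64, 63]
t=8: [50, 51, 51, 51, 51, 53, 51, 53, 53]
t=9: [72, 72, 70, 72, 70, 70, 70, 70, 69]
t=10: [41, 42, 42, 42, 42, 44, 42, 44, 44]
t=11: [61, 61, 63, 61, 63, 63, 63, 63, 65]
t=12: [57, 55, 55, 55, 55, 53, 55, 53, 53]
t=13: [65, 65, 67, 65, 67, 67, 67, 67, 69]
t=14: [51, 49, 49, 49, 49, 47, 49, 47, 47]
t=15: [72, 72, 70, 72, 70, 70, 70, 70, 69]

Answer: [51, 49, 49, 49, 49, 47, 49, 47, 47]
Key observation: The state at step 9, [72, 72, 70, 72, 70, 70, 70, 70, 69], reappears at step 15: the system is in a cycle of period 6 from step 9 on.  Therefore the state at step 782 equals the state at step 9 + ((782 - 9) mod 6) = 14, which is [51, 49, 49, 49, 49, 47, 49, 47, 47].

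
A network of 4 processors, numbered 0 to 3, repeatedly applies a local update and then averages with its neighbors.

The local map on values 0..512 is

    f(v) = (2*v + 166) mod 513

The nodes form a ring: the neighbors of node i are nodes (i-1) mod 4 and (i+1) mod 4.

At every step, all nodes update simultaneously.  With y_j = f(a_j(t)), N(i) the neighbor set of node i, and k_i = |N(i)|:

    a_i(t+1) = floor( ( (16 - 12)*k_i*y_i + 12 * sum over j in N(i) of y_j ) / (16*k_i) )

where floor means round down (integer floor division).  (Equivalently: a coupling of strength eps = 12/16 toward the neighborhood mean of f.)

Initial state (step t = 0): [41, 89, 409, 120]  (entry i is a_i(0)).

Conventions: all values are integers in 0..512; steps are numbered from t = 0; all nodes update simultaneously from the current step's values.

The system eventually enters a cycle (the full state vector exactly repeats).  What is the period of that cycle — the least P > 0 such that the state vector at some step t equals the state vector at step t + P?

Simulating step by step:
t=0: [41, 89, 409, 120]
t=1: [343, 355, 399, 371]
t=2: [369, 387, 397, 395]
t=3: [424, 421, 438, 425]
t=4: [499, 317, 378, 319]
t=5: [251, 276, 319, 277]
t=6: [193, 218, 227, 219]
t=7: [77, 77, 94, 77]
t=8: [320, 332, 328, 332]
t=9: [311, 305, 315, 305]
t=10: [266, 275, 268, 275]
t=11: [198, 191, 199, 191]
t=12: [38, 46, 39, 46]
t=13: [254, 246, 254, 246]
t=14: [149, 157, 149, 157]
t=15: [476, 468, 476, 468]
t=16: [80, 88, 80, 88]
t=17: [338, 330, 338, 330]
t=18: [317, 325, 317, 325]
t=19: [299, 291, 299, 291]
t=20: [239, 247, 239, 247]
t=21: [143, 135, 143, 135]
t=22: [440, 448, 440, 448]
t=23: [32, 24, 32, 24]
t=24: [218, 226, 218, 226]
t=25: [101, 93, 101, 93]
t=26: [356, 364, 356, 364]
t=27: [377, 369, 377, 369]
t=28: [395, 403, 395, 403]
t=29: [455, 447, 455, 447]
t=30: [38, 46, 38, 46]
t=31: [254, 246, 254, 246]

Answer: 18
Key observation: The state at step 13, [254, 246, 254, 246], reappears at step 31 — and no state repeats earlier — so the cycle the system enters has period 18.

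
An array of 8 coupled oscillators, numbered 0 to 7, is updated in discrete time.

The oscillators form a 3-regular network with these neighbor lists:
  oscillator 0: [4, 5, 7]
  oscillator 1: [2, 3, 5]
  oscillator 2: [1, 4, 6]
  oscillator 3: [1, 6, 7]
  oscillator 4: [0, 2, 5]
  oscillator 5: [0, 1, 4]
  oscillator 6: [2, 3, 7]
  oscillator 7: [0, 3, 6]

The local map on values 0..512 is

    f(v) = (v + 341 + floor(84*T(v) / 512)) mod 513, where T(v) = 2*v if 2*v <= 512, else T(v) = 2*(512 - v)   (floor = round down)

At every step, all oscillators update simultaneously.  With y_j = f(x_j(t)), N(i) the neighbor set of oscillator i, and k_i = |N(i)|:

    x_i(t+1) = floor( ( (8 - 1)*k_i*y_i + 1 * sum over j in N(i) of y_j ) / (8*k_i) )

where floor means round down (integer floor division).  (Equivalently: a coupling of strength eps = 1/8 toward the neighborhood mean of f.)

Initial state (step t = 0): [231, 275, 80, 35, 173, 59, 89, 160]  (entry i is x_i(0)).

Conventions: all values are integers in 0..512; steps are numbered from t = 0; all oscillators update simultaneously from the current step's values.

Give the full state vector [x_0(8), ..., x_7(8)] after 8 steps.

Simulating step by step:
t=0: [231, 275, 80, 35, 173, 59, 89, 160]
t=1: [138, 209, 420, 366, 91, 382, 438, 75]
t=2: [57, 124, 278, 245, 425, 244, 293, 407]
t=3: [393, 462, 200, 174, 277, 183, 193, 267]
t=4: [245, 277, 105, 75, 176, 93, 87, 169]
t=5: [157, 216, 449, 413, 99, 422, 439, 89]
t=6: [81, 135, 296, 274, 438, 270, 296, 426]
t=7: [423, 29, 190, 177, 287, 185, 197, 281]
t=8: [263, 340, 97, 82, 182, 99, 91, 179]

Answer: [263, 340, 97, 82, 182, 99, 91, 179]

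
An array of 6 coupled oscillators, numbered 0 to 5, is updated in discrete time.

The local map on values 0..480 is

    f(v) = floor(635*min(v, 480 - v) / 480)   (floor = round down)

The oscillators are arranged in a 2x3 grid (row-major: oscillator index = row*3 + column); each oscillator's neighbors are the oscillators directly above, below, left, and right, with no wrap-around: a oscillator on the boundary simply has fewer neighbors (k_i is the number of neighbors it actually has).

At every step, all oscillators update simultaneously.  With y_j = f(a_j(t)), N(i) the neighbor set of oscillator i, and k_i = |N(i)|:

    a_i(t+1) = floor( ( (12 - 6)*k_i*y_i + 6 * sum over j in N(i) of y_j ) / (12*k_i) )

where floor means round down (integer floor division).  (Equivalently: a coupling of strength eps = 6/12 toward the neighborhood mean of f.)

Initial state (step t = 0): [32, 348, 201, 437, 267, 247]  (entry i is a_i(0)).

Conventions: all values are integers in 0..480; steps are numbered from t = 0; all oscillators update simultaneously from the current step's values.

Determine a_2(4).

Simulating step by step:
t=0: [32, 348, 201, 437, 267, 247]
t=1: [78, 185, 253, 108, 230, 290]
t=2: [148, 239, 273, 172, 258, 276]
t=3: [233, 284, 282, 235, 281, 276]
t=4: [296, 268, 262, 297, 271, 265]

Answer: a_2(4) = 262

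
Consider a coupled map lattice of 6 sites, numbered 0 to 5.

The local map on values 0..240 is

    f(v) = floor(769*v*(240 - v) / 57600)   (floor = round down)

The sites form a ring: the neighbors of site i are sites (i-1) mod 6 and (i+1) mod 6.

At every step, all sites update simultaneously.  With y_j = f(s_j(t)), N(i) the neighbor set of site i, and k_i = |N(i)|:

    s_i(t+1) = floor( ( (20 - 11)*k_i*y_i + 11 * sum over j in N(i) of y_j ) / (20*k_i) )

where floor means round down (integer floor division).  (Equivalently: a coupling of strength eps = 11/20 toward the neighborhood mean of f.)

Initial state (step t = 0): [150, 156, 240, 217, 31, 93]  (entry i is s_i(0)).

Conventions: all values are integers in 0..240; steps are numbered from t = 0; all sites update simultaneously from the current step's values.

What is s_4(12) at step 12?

Answer: s_4(12) = 164

Derivation:
t=0: [150, 156, 240, 217, 31, 93]
t=1: [178, 127, 66, 53, 106, 155]
t=2: [166, 168, 157, 153, 169, 171]
t=3: [160, 164, 170, 171, 163, 159]
t=4: [169, 164, 159, 160, 165, 169]
t=5: [161, 165, 169, 168, 165, 161]
t=6: [167, 164, 161, 161, 165, 167]
t=7: [163, 165, 168, 167, 165, 162]
t=8: [166, 164, 162, 162, 165, 166]
t=9: [163, 165, 167, 167, 165, 163]
t=10: [166, 164, 162, 162, 164, 166]
t=11: [163, 165, 167, 167, 165, 163]
t=12: [166, 164, 162, 162, 164, 166]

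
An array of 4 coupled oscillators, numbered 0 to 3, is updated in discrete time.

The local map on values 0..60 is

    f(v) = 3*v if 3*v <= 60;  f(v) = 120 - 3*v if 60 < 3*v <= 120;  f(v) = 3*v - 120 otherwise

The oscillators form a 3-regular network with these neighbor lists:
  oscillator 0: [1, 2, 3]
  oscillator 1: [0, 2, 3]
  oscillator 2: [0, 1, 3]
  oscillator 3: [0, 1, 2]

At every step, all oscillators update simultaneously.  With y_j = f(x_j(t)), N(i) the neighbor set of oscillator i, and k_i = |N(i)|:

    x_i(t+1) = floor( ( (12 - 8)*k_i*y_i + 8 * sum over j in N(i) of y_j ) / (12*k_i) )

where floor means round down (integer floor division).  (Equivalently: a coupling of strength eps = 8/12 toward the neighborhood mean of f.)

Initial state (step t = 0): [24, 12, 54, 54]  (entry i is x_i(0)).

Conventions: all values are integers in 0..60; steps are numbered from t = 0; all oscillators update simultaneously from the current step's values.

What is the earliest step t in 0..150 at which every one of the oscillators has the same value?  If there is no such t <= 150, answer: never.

Simulating step by step:
t=0: [24, 12, 54, 54]  (not all equal)
t=1: [42, 41, 42, 42]  (not all equal)
t=2: [5, 5, 5, 5]  (all equal)

Answer: 2
Key observation: Synchronization is absorbing here: once all oscillators are equal they stay equal, and step 2 is the first all-equal step.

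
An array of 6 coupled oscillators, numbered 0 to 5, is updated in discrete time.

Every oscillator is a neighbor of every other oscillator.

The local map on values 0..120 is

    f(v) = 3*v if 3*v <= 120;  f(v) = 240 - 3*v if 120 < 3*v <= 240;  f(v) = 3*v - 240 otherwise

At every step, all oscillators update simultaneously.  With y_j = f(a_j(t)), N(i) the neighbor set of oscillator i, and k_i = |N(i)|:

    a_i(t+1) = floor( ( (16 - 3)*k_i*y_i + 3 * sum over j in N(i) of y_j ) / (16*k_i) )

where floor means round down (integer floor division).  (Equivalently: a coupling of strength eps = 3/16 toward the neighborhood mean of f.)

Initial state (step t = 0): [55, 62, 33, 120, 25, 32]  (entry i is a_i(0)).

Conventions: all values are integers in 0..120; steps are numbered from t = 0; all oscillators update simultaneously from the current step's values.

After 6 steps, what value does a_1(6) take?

Simulating step by step:
t=0: [55, 62, 33, 120, 25, 32]
t=1: [77, 61, 96, 112, 77, 93]
t=2: [16, 53, 46, 84, 16, 39]
t=3: [52, 78, 94, 24, 52, 105]
t=4: [78, 18, 46, 69, 78, 71]
t=5: [13, 50, 87, 34, 13, 29]
t=6: [44, 83, 30, 93, 44, 81]

Answer: a_1(6) = 83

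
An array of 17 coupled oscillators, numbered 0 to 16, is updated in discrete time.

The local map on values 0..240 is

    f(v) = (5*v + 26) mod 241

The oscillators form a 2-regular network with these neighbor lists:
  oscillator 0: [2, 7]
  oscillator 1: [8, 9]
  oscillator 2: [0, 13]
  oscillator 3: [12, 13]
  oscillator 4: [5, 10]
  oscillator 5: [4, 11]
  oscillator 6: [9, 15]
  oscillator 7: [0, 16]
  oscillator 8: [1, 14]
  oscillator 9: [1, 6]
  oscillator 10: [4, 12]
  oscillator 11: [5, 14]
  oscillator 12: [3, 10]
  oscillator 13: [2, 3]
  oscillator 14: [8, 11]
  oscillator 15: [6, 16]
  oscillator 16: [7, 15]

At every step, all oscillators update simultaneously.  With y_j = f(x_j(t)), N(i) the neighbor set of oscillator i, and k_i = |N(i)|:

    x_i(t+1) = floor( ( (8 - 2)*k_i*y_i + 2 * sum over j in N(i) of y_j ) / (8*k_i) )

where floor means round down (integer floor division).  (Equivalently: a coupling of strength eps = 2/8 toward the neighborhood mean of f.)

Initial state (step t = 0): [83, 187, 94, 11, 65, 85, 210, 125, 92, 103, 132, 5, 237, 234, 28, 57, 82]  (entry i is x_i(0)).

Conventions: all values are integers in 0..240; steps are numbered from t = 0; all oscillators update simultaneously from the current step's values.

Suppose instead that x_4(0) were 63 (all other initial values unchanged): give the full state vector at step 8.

Simulating step by step:
t=0: [83, 187, 94, 11, 63, 85, 210, 125, 92, 103, 132, 5, 237, 234, 28, 57, 82]
t=1: [172, 186, 64, 90, 126, 176, 100, 176, 53, 88, 166, 85, 40, 185, 131, 90, 176]
t=2: [158, 209, 127, 233, 170, 185, 90, 180, 91, 203, 149, 205, 215, 213, 181, 204, 189]
t=3: [117, 119, 161, 203, 149, 201, 196, 164, 219, 100, 72, 119, 137, 146, 196, 91, 40]
t=4: [125, 129, 101, 90, 62, 73, 67, 136, 140, 55, 143, 117, 199, 47, 68, 213, 214]
t=5: [160, 149, 60, 185, 92, 140, 113, 205, 41, 83, 32, 131, 74, 50, 110, 126, 142]
t=6: [98, 89, 81, 194, 26, 27, 128, 79, 191, 169, 159, 161, 168, 65, 124, 145, 42]
t=7: [71, 193, 160, 55, 149, 153, 160, 168, 62, 162, 110, 121, 123, 110, 138, 73, 203]
t=8: [135, 46, 106, 76, 56, 75, 110, 134, 103, 101, 96, 149, 138, 90, 206, 135, 94]

Answer: [135, 46, 106, 76, 56, 75, 110, 134, 103, 101, 96, 149, 138, 90, 206, 135, 94]
Key observation: This trace re-runs the system from the modified initial state.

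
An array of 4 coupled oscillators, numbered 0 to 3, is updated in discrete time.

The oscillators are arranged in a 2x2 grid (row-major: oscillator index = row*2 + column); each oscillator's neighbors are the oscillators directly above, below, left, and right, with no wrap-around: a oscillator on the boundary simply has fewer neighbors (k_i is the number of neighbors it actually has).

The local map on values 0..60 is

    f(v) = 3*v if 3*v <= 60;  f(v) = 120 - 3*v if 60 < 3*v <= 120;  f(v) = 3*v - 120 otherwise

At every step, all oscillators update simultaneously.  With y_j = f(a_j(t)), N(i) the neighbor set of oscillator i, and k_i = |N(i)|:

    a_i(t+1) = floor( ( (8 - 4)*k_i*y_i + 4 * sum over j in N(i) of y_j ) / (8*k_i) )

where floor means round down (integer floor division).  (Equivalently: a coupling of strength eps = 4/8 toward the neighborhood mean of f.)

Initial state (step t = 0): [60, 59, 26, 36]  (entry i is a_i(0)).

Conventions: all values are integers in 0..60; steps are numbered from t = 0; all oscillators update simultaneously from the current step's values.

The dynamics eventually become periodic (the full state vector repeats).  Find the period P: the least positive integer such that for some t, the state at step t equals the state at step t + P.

Simulating step by step:
t=0: [60, 59, 26, 36]
t=1: [54, 46, 39, 30]
t=2: [26, 27, 19, 20]
t=3: [45, 45, 54, 54]
t=4: [21, 21, 35, 35]
t=5: [46, 46, 25, 25]
t=6: [24, 24, 38, 38]
t=7: [37, 37, 16, 16]
t=8: [18, 18, 38, 38]
t=9: [42, 42, 18, 18]
t=10: [18, 18, 42, 42]
t=11: [42, 42, 18, 18]

Answer: 2
Key observation: The state at step 9, [42, 42, 18, 18], reappears at step 11 — and no state repeats earlier — so the cycle the system enters has period 2.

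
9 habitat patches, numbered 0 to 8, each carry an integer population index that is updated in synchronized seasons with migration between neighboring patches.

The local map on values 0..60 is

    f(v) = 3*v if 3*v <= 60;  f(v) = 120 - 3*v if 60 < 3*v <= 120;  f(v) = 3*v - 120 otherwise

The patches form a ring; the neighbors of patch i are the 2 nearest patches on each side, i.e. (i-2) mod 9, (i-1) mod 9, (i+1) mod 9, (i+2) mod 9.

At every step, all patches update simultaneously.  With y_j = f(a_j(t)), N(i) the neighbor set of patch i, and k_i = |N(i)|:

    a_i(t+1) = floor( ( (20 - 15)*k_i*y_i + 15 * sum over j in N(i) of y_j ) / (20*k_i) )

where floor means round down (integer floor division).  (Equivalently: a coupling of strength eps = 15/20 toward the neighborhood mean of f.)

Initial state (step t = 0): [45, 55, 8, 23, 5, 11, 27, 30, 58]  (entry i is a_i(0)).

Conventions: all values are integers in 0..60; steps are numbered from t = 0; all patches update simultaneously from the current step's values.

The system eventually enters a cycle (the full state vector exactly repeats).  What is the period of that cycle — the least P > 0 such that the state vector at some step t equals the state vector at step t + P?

Answer: 12
Key observation: The state at step 23, [36, 28, 18, 15, 18, 28, 36, 44, 44], reappears at step 35 — and no state repeats earlier — so the cycle the system enters has period 12.

Derivation:
t=0: [45, 55, 8, 23, 5, 11, 27, 30, 58]
t=1: [32, 38, 29, 34, 31, 33, 34, 33, 37]
t=2: [18, 17, 22, 20, 23, 21, 19, 18, 15]
t=3: [51, 52, 54, 54, 55, 55, 53, 53, 51]
t=4: [36, 37, 39, 42, 42, 42, 40, 37, 35]
t=5: [9, 9, 6, 6, 4, 5, 6, 8, 9]
t=6: [24, 23, 20, 18, 15, 17, 19, 22, 24]
t=7: [51, 52, 52, 52, 52, 52, 51, 51, 51]
t=8: [34, 34, 35, 36, 35, 34, 34, 33, 33]
t=9: [18, 16, 15, 15, 15, 16, 18, 19, 19]
t=10: [52, 49, 47, 46, 47, 49, 52, 54, 54]
t=11: [33, 28, 24, 22, 24, 28, 33, 36, 36]
t=12: [25, 34, 41, 45, 41, 34, 25, 19, 19]
t=13: [36, 27, 15, 11, 15, 27, 36, 45, 45]
t=14: [24, 29, 35, 39, 35, 29, 24, 18, 18]
t=15: [41, 30, 22, 18, 22, 30, 41, 47, 47]
t=16: [24, 32, 39, 45, 39, 32, 24, 15, 15]
t=17: [33, 26, 17, 13, 17, 26, 33, 42, 42]
t=18: [24, 32, 41, 44, 41, 32, 24, 18, 18]
t=19: [37, 27, 17, 13, 17, 27, 37, 46, 46]
t=20: [25, 31, 38, 43, 38, 31, 25, 18, 18]
t=21: [37, 28, 17, 14, 17, 28, 37, 45, 45]
t=22: [24, 30, 38, 43, 38, 30, 24, 16, 16]
t=23: [36, 28, 18, 15, 18, 28, 36, 44, 44]
t=24: [24, 32, 41, 45, 41, 32, 24, 16, 16]
t=25: [35, 27, 17, 13, 17, 27, 35, 43, 43]
t=26: [24, 31, 39, 43, 39, 31, 24, 16, 16]
t=27: [35, 27, 17, 13, 17, 27, 35, 44, 44]
t=28: [25, 31, 39, 43, 39, 31, 25, 18, 18]
t=29: [37, 27, 16, 13, 16, 27, 37, 45, 45]
t=30: [24, 30, 37, 42, 37, 30, 24, 17, 17]
t=31: [38, 28, 19, 16, 19, 28, 38, 45, 45]
t=32: [24, 32, 41, 46, 41, 32, 24, 15, 15]
t=33: [33, 27, 18, 14, 18, 27, 33, 42, 42]
t=34: [24, 32, 42, 45, 42, 32, 24, 17, 17]
t=35: [36, 28, 18, 15, 18, 28, 36, 44, 44]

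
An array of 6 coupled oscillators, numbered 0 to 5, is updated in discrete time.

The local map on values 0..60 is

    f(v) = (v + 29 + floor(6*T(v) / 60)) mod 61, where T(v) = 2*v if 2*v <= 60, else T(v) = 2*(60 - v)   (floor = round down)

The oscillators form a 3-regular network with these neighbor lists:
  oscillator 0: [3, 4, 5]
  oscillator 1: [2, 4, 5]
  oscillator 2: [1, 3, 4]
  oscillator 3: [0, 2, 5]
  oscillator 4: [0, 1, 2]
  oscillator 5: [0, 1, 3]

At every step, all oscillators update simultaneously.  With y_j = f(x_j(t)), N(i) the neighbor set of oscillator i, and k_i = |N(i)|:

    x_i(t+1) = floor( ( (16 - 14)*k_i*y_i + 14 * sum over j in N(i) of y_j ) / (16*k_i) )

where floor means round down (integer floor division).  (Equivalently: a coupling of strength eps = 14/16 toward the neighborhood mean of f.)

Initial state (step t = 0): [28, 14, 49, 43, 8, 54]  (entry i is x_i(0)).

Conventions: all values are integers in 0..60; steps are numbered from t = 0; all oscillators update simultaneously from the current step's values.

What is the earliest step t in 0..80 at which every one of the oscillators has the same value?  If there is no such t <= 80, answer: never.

Simulating step by step:
t=0: [28, 14, 49, 43, 8, 54]  (not all equal)
t=1: [22, 28, 30, 14, 23, 20]  (not all equal)
t=2: [51, 33, 30, 38, 24, 36]  (not all equal)
t=3: [24, 20, 21, 10, 15, 11]  (not all equal)
t=4: [45, 48, 47, 49, 53, 49]  (not all equal)
t=5: [19, 19, 19, 17, 17, 17]  (not all equal)
t=6: [49, 49, 49, 50, 50, 50]  (not all equal)
t=7: [19, 19, 19, 19, 19, 19]  (all equal)

Answer: 7
Key observation: Synchronization is absorbing here: once all oscillators are equal they stay equal, and step 7 is the first all-equal step.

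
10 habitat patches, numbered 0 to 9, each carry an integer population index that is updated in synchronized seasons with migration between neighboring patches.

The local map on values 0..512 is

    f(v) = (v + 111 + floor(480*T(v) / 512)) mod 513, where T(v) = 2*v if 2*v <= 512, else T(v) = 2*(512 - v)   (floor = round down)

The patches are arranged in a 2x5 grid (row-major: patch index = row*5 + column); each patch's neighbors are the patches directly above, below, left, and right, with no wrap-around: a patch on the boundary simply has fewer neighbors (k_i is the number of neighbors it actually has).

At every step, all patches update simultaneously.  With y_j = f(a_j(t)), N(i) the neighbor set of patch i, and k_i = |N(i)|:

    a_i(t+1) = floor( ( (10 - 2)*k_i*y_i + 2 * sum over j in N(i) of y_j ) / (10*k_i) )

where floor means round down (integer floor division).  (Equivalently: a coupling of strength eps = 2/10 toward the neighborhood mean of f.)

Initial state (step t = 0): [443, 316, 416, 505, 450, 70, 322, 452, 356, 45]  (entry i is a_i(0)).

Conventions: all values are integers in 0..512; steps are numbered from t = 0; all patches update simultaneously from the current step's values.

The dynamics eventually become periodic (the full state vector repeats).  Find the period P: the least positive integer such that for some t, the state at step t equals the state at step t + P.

Simulating step by step:
t=0: [443, 316, 416, 505, 450, 70, 322, 452, 356, 45]
t=1: [195, 267, 192, 133, 166, 294, 271, 177, 231, 233]
t=2: [188, 301, 181, 426, 136, 287, 304, 133, 267, 247]
t=3: [170, 271, 159, 210, 450, 287, 306, 443, 324, 329]
t=4: [131, 284, 90, 193, 178, 282, 285, 177, 261, 259]
t=5: [451, 324, 333, 175, 135, 328, 294, 151, 302, 308]
t=6: [184, 267, 239, 151, 438, 263, 278, 82, 262, 309]
t=7: [166, 307, 274, 78, 171, 305, 317, 338, 306, 279]
t=8: [118, 276, 313, 314, 136, 268, 280, 268, 292, 288]
t=9: [423, 322, 288, 298, 460, 334, 314, 318, 302, 325]
t=10: [203, 272, 301, 287, 181, 259, 281, 282, 291, 263]
t=11: [209, 308, 297, 292, 157, 314, 313, 309, 305, 303]
t=12: [215, 282, 296, 284, 98, 274, 284, 287, 291, 267]
t=13: [235, 303, 300, 313, 376, 306, 309, 305, 305, 328]
t=14: [276, 290, 293, 281, 238, 288, 287, 291, 289, 268]
t=15: [313, 304, 302, 308, 289, 307, 305, 303, 306, 317]
t=16: [285, 291, 292, 289, 300, 288, 291, 291, 289, 283]
t=17: [307, 303, 302, 304, 297, 305, 303, 303, 305, 308]
t=18: [289, 291, 292, 292, 296, 290, 291, 292, 290, 289]
t=19: [304, 303, 302, 301, 299, 304, 303, 302, 303, 304]
t=20: [292, 292, 293, 293, 295, 292, 292, 292, 292, 292]
t=21: [302, 301, 301, 300, 299, 302, 302, 301, 301, 301]
t=22: [293, 293, 294, 294, 295, 293, 293, 293, 294, 294]
t=23: [301, 300, 300, 299, 299, 301, 301, 300, 300, 299]
t=24: [294, 294, 295, 295, 296, 294, 294, 294, 295, 295]
t=25: [300, 299, 299, 299, 299, 300, 300, 299, 299, 299]
t=26: [295, 295, 296, 296, 296, 295, 295, 295, 296, 296]
t=27: [299, 299, 299, 299, 299, 299, 299, 299, 299, 299]
t=28: [296, 296, 296, 296, 296, 296, 296, 296, 296, 296]
t=29: [299, 299, 299, 299, 299, 299, 299, 299, 299, 299]

Answer: 2
Key observation: The state at step 27, [299, 299, 299, 299, 299, 299, 299, 299, 299, 299], reappears at step 29 — and no state repeats earlier — so the cycle the system enters has period 2.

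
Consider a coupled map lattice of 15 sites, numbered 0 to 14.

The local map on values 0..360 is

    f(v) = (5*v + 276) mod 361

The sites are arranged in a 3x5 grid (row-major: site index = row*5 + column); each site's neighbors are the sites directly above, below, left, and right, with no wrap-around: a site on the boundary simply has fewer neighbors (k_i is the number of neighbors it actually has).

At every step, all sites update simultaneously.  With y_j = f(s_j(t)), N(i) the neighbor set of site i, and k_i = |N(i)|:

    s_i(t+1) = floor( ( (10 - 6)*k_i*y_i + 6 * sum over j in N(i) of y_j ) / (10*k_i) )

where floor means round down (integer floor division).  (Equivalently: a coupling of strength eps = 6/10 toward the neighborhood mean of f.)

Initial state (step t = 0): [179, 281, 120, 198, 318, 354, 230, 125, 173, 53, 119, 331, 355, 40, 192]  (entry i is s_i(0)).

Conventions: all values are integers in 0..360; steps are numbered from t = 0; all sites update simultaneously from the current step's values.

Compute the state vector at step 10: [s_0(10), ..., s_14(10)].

Simulating step by step:
t=0: [179, 281, 120, 198, 318, 354, 230, 125, 173, 53, 119, 331, 355, 40, 192]
t=1: [178, 211, 181, 127, 133, 212, 254, 191, 121, 126, 169, 198, 182, 137, 149]
t=2: [183, 155, 156, 170, 199, 145, 165, 128, 177, 209, 146, 121, 155, 207, 246]
t=3: [225, 223, 246, 137, 159, 193, 151, 191, 136, 160, 245, 189, 247, 185, 164]
t=4: [267, 261, 163, 224, 317, 200, 236, 160, 222, 260, 111, 141, 107, 110, 146]
t=5: [165, 92, 164, 198, 155, 134, 146, 203, 256, 181, 179, 145, 179, 176, 184]
t=6: [78, 68, 86, 164, 215, 167, 222, 157, 129, 150, 186, 203, 147, 91, 96]
t=7: [206, 292, 259, 167, 202, 157, 245, 306, 179, 221, 120, 226, 226, 108, 107]
t=8: [278, 198, 115, 94, 179, 222, 166, 89, 98, 195, 260, 236, 212, 137, 153]
t=9: [234, 148, 165, 61, 92, 196, 137, 211, 136, 157, 147, 86, 223, 218, 249]
t=10: [140, 169, 159, 141, 173, 175, 254, 219, 257, 200, 271, 305, 298, 237, 217]

Answer: [140, 169, 159, 141, 173, 175, 254, 219, 257, 200, 271, 305, 298, 237, 217]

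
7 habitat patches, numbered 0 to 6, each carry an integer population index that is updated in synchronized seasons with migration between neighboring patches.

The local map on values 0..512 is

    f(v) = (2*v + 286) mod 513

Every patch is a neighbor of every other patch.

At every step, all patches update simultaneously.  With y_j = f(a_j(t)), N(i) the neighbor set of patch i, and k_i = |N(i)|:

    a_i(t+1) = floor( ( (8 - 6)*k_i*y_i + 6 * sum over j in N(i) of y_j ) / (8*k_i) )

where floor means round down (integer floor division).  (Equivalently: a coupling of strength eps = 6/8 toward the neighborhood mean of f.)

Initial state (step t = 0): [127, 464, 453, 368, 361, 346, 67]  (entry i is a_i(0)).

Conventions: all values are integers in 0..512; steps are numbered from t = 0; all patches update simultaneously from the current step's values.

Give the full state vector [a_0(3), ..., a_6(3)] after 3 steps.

Answer: [98, 99, 99, 102, 102, 101, 101]

Derivation:
t=0: [127, 464, 453, 368, 361, 346, 67]
t=1: [287, 307, 304, 347, 345, 341, 336]
t=2: [411, 416, 415, 426, 426, 425, 423]
t=3: [98, 99, 99, 102, 102, 101, 101]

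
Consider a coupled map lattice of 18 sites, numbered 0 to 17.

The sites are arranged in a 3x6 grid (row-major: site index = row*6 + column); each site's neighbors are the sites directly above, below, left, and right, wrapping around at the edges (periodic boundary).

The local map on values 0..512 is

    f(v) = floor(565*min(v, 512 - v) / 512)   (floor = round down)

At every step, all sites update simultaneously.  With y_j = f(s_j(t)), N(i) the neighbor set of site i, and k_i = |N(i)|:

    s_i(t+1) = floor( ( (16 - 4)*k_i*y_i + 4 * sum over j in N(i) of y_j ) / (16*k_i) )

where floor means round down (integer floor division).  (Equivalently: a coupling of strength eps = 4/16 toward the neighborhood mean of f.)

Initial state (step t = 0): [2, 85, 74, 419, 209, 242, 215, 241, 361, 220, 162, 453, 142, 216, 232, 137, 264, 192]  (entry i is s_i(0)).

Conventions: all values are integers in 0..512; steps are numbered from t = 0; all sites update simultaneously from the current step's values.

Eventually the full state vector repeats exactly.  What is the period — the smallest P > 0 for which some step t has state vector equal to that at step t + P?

Answer: 2
Key observation: The state at step 15, [264, 262, 265, 273, 273, 271, 267, 265, 268, 274, 274, 272, 267, 265, 267, 272, 273, 272], reappears at step 17 — and no state repeats earlier — so the cycle the system enters has period 2.

Derivation:
t=0: [2, 85, 74, 419, 209, 242, 215, 241, 361, 220, 162, 453, 142, 216, 232, 137, 264, 192]
t=1: [48, 106, 99, 120, 223, 232, 208, 244, 177, 218, 184, 104, 160, 226, 231, 167, 252, 205]
t=2: [87, 129, 125, 147, 238, 231, 209, 251, 200, 224, 207, 142, 179, 237, 236, 194, 262, 221]
t=3: [123, 154, 151, 175, 253, 237, 217, 260, 222, 236, 229, 176, 199, 250, 247, 219, 265, 237]
t=4: [156, 180, 179, 203, 270, 250, 230, 266, 244, 253, 251, 208, 221, 264, 261, 243, 268, 254]
t=5: [189, 205, 208, 231, 265, 265, 246, 265, 265, 274, 272, 239, 243, 266, 269, 266, 269, 273]
t=6: [220, 230, 235, 255, 270, 266, 266, 269, 268, 262, 264, 264, 264, 267, 266, 269, 267, 264]
t=7: [248, 254, 261, 277, 268, 269, 269, 267, 268, 274, 272, 272, 270, 269, 269, 269, 270, 272]
t=8: [272, 277, 274, 261, 267, 267, 268, 270, 269, 262, 264, 264, 267, 268, 268, 267, 266, 264]
t=9: [264, 260, 263, 274, 270, 270, 268, 266, 268, 274, 272, 272, 269, 268, 268, 270, 271, 272]
t=10: [272, 276, 272, 263, 266, 267, 269, 271, 269, 262, 264, 264, 268, 269, 269, 266, 265, 264]
t=11: [264, 261, 264, 273, 271, 270, 267, 265, 268, 274, 272, 272, 268, 267, 267, 271, 272, 272]
t=12: [272, 275, 272, 263, 264, 266, 269, 271, 269, 262, 263, 264, 269, 270, 269, 264, 264, 264]
t=13: [264, 262, 264, 273, 273, 270, 267, 265, 268, 274, 273, 272, 268, 266, 268, 272, 273, 272]
t=14: [272, 274, 272, 263, 263, 266, 269, 271, 269, 262, 263, 264, 269, 271, 269, 264, 263, 264]
t=15: [264, 262, 265, 273, 273, 271, 267, 265, 268, 274, 274, 272, 267, 265, 267, 272, 273, 272]
t=16: [272, 274, 271, 263, 263, 265, 269, 271, 269, 262, 262, 264, 269, 271, 269, 264, 263, 264]
t=17: [264, 262, 265, 273, 273, 271, 267, 265, 268, 274, 274, 272, 267, 265, 267, 272, 273, 272]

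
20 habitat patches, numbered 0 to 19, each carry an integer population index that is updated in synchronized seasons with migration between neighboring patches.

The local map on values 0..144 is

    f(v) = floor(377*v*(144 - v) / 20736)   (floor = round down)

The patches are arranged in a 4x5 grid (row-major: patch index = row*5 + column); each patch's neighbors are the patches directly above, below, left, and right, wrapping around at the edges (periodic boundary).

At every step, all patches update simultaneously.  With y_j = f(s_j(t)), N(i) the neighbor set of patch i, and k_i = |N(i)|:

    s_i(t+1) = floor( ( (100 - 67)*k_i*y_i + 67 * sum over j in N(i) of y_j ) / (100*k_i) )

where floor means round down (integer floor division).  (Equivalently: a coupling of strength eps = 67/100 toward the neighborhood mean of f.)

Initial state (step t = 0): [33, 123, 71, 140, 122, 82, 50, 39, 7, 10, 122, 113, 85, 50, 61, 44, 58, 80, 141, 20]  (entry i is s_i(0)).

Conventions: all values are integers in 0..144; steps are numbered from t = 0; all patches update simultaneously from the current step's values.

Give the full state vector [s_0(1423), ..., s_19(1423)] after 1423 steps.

Simulating step by step:
t=0: [33, 123, 71, 140, 122, 82, 50, 39, 7, 10, 122, 113, 85, 50, 61, 44, 58, 80, 141, 20]
t=1: [66, 71, 68, 31, 40, 67, 74, 72, 37, 49, 70, 73, 82, 62, 64, 67, 76, 77, 41, 52]
t=2: [90, 93, 88, 73, 79, 91, 93, 89, 79, 83, 93, 93, 92, 85, 90, 91, 93, 89, 81, 84]
t=3: [88, 86, 89, 92, 91, 87, 86, 88, 91, 90, 86, 86, 87, 90, 89, 87, 86, 88, 91, 90]
t=4: [89, 89, 88, 86, 87, 89, 89, 88, 87, 88, 89, 90, 89, 88, 88, 89, 89, 88, 87, 88]
t=5: [88, 88, 89, 89, 89, 88, 88, 88, 89, 89, 88, 88, 88, 89, 88, 88, 88, 88, 89, 89]
t=6: [88, 88, 88, 88, 88, 88, 89, 88, 88, 88, 89, 89, 88, 88, 88, 88, 89, 88, 88, 88]
t=7: [89, 88, 89, 89, 89, 88, 88, 88, 89, 89, 88, 88, 88, 89, 88, 88, 88, 88, 89, 89]
t=8: [88, 88, 88, 88, 88, 88, 89, 88, 88, 88, 89, 89, 88, 88, 88, 88, 89, 88, 88, 88]

Answer: [89, 88, 89, 89, 89, 88, 88, 88, 89, 89, 88, 88, 88, 89, 88, 88, 88, 88, 89, 89]
Key observation: The state at step 6, [88, 88, 88, 88, 88, 88, 89, 88, 88, 88, 89, 89, 88, 88, 88, 88, 89, 88, 88, 88], reappears at step 8: the system is in a cycle of period 2 from step 6 on.  Therefore the state at step 1423 equals the state at step 6 + ((1423 - 6) mod 2) = 7, which is [89, 88, 89, 89, 89, 88, 88, 88, 89, 89, 88, 88, 88, 89, 88, 88, 88, 88, 89, 89].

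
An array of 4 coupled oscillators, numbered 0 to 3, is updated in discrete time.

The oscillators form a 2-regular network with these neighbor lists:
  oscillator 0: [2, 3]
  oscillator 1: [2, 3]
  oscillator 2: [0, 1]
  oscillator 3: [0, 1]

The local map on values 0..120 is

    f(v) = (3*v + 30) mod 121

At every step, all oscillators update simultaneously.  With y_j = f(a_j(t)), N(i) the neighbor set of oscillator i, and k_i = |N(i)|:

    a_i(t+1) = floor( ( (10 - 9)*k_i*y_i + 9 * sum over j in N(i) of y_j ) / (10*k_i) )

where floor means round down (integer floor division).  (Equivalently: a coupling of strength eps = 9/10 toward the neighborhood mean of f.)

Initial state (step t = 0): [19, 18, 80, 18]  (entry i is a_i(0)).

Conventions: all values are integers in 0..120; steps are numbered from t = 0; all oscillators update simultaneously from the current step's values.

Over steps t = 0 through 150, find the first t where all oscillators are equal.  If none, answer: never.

Answer: 11
Key observation: Synchronization is absorbing here: once all oscillators are equal they stay equal, and step 11 is the first all-equal step.

Derivation:
t=0: [19, 18, 80, 18]  (not all equal)
t=1: [59, 58, 79, 85]  (not all equal)
t=2: [39, 38, 78, 80]  (not all equal)
t=3: [25, 24, 24, 24]  (not all equal)
t=4: [102, 102, 103, 103]  (not all equal)
t=5: [96, 96, 94, 94]  (not all equal)
t=6: [70, 70, 75, 75]  (not all equal)
t=7: [23, 23, 108, 108]  (not all equal)
t=8: [110, 110, 100, 100]  (not all equal)
t=9: [91, 91, 115, 115]  (not all equal)
t=10: [16, 16, 56, 56]  (not all equal)
t=11: [77, 77, 77, 77]  (all equal)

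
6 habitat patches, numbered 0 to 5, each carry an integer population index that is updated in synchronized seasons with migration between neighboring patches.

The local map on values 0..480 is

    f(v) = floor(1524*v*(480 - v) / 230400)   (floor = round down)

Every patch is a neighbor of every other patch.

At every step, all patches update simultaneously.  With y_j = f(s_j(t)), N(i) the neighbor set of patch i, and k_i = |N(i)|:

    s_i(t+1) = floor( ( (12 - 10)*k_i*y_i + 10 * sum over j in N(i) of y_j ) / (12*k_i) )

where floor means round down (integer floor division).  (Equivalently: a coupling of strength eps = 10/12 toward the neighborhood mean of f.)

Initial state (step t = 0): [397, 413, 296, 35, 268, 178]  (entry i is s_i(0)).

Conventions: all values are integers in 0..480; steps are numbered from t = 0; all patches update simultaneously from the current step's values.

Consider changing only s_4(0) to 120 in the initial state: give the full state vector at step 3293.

Answer: [251, 251, 251, 251, 251, 251]
Key observation: The state at step 2, [380, 380, 380, 380, 380, 380], reappears at step 4: the system is in a cycle of period 2 from step 2 on.  Therefore the state at step 3293 equals the state at step 2 + ((3293 - 2) mod 2) = 3, which is [251, 251, 251, 251, 251, 251].

Derivation:
t=0: [397, 413, 296, 35, 120, 178]
t=1: [250, 250, 250, 250, 250, 250]
t=2: [380, 380, 380, 380, 380, 380]
t=3: [251, 251, 251, 251, 251, 251]
t=4: [380, 380, 380, 380, 380, 380]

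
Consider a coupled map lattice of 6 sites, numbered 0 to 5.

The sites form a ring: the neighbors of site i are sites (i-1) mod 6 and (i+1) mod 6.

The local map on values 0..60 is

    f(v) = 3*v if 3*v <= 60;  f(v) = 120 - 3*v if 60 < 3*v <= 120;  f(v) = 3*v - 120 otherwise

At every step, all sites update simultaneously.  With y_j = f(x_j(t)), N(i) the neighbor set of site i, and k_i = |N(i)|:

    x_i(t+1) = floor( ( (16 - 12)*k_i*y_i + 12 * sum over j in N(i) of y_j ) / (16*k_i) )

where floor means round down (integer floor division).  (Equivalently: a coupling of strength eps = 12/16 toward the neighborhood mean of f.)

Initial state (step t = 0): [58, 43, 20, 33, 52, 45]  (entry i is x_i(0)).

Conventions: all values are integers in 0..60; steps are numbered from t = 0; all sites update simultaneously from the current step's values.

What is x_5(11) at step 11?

Answer: x_5(11) = 33

Derivation:
t=0: [58, 43, 20, 33, 52, 45]
t=1: [22, 45, 26, 41, 22, 37]
t=2: [22, 39, 17, 36, 18, 42]
t=3: [16, 40, 18, 42, 20, 42]
t=4: [14, 38, 15, 44, 19, 42]
t=5: [15, 34, 18, 41, 21, 38]
t=6: [20, 41, 21, 42, 17, 39]
t=7: [17, 44, 17, 42, 16, 42]
t=8: [19, 41, 19, 38, 16, 38]
t=9: [17, 43, 17, 40, 16, 40]
t=10: [16, 40, 16, 37, 12, 37]
t=11: [15, 36, 15, 33, 15, 33]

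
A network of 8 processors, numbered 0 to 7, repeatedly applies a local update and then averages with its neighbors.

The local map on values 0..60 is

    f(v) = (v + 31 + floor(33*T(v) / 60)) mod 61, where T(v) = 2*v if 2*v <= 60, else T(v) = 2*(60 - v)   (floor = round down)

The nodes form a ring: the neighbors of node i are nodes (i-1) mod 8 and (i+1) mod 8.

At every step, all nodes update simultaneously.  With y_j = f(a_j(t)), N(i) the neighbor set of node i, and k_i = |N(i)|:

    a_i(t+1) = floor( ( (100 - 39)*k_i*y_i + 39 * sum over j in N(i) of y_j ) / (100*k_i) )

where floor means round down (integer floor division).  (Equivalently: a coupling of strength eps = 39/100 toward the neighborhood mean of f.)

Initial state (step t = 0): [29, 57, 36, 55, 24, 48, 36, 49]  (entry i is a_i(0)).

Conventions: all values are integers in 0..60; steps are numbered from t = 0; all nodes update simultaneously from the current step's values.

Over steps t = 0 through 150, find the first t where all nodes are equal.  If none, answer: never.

Answer: 22
Key observation: Synchronization is absorbing here: once all nodes are equal they stay equal, and step 22 is the first all-equal step.

Derivation:
t=0: [29, 57, 36, 55, 24, 48, 36, 49]  (not all equal)
t=1: [30, 30, 31, 28, 24, 29, 31, 31]  (not all equal)
t=2: [32, 32, 31, 27, 23, 28, 31, 32]  (not all equal)
t=3: [32, 32, 30, 25, 21, 26, 31, 32]  (not all equal)
t=4: [32, 32, 30, 22, 17, 23, 30, 32]  (not all equal)
t=5: [32, 32, 29, 17, 9, 18, 29, 32]  (not all equal)
t=6: [32, 31, 25, 18, 32, 19, 25, 31]  (not all equal)
t=7: [32, 30, 21, 14, 22, 16, 21, 30]  (not all equal)
t=8: [32, 29, 26, 42, 22, 7, 15, 29]  (not all equal)
t=9: [31, 29, 26, 26, 24, 30, 15, 24]  (not all equal)
t=10: [29, 29, 25, 23, 23, 24, 10, 18]  (not all equal)
t=11: [25, 28, 22, 18, 18, 25, 36, 20]  (not all equal)
t=12: [21, 24, 16, 8, 9, 21, 26, 17]  (not all equal)
t=13: [13, 15, 14, 38, 41, 22, 18, 10]  (not all equal)
t=14: [45, 23, 43, 37, 28, 17, 17, 44]  (not all equal)
t=15: [28, 23, 28, 31, 24, 9, 10, 25]  (not all equal)
t=16: [24, 21, 26, 28, 27, 43, 45, 29]  (not all equal)
t=17: [20, 17, 22, 26, 27, 30, 30, 28]  (not all equal)
t=18: [13, 8, 15, 22, 26, 31, 32, 25]  (not all equal)
t=19: [48, 40, 12, 14, 24, 30, 30, 30]  (not all equal)
t=20: [31, 36, 52, 51, 30, 30, 33, 32]  (not all equal)
t=21: [32, 31, 30, 30, 32, 32, 32, 32]  (not all equal)
t=22: [32, 32, 32, 32, 32, 32, 32, 32]  (all equal)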